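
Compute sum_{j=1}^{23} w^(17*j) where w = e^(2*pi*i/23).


Step 1: The sum sum_{j=1}^{n} w^(k*j) equals n if n | k, else 0.
Step 2: Here n = 23, k = 17
Step 3: Does n divide k? 23 | 17 -> False
Step 4: Sum = 0

0


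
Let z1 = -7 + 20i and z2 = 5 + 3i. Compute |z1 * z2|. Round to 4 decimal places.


Step 1: |z1| = sqrt((-7)^2 + 20^2) = sqrt(449)
Step 2: |z2| = sqrt(5^2 + 3^2) = sqrt(34)
Step 3: |z1*z2| = |z1|*|z2| = sqrt(449) * sqrt(34) = sqrt(449 * 34) = sqrt(15266)
Step 4: = 123.5557

123.5557


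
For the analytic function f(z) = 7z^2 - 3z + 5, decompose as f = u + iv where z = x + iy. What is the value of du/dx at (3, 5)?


Step 1: f(z) = 7(x+iy)^2 - 3(x+iy) + 5
Step 2: u = 7(x^2 - y^2) - 3x + 5
Step 3: u_x = 14x - 3
Step 4: At (3, 5): u_x = 42 - 3 = 39

39


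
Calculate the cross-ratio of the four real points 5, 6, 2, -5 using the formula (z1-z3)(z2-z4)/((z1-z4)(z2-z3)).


Step 1: (z1-z3)(z2-z4) = 3 * 11 = 33
Step 2: (z1-z4)(z2-z3) = 10 * 4 = 40
Step 3: Cross-ratio = 33/40 = 33/40

33/40


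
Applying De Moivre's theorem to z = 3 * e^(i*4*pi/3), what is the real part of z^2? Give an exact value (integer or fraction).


Step 1: By De Moivre's theorem, z^2 = 3^2 * e^(i*2*4*pi/3) = 9 * (cos(8*pi/3) + i*sin(8*pi/3))
Step 2: |z|^2 = 3^2 = 9
Step 3: Reduce the angle mod 2*pi: 8*pi/3 - 2*pi = 2*pi/3
Step 4: cos(2*pi/3) = -1/2
Step 5: Re(z^2) = 9 * (-1/2) = -9/2

-9/2


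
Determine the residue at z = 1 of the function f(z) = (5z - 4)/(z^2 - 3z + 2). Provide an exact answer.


Step 1: Q(z) = z^2 - 3z + 2 = (z - 1)(z - 2)
Step 2: Q'(z) = 2z - 3
Step 3: Q'(1) = -1, P(1) = 1
Step 4: Res = P(1)/Q'(1) = 1/(-1) = -1

-1


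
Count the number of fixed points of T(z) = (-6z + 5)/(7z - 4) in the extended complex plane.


Step 1: Fixed points satisfy T(z) = z
Step 2: 7z^2 + 2z - 5 = 0
Step 3: Discriminant = 2^2 - 4*7*(-5) = 144
Step 4: Number of fixed points = 2

2


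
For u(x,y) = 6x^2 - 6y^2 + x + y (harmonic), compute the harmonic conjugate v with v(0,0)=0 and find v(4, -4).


Step 1: v_x = -u_y = 12y - 1
Step 2: v_y = u_x = 12x + 1
Step 3: v = 12xy - x + y + C
Step 4: v(0,0) = 0 => C = 0
Step 5: v(4, -4) = -200

-200


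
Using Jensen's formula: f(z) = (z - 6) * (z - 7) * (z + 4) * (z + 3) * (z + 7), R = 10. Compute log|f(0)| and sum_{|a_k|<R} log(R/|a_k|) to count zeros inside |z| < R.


Jensen's formula: (1/2pi)*integral log|f(Re^it)|dt = log|f(0)| + sum_{|a_k|<R} log(R/|a_k|)
Step 1: f(0) = (-6) * (-7) * 4 * 3 * 7 = 3528
Step 2: log|f(0)| = log|6| + log|7| + log|-4| + log|-3| + log|-7| = 8.1685
Step 3: Zeros inside |z| < 10: 6, 7, -4, -3, -7
Step 4: Jensen sum = log(10/6) + log(10/7) + log(10/4) + log(10/3) + log(10/7) = 3.3444
Step 5: n(R) = number of terms in the Jensen sum = count of zeros inside |z| < 10 = 5

5


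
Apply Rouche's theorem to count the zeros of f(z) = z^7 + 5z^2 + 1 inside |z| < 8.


Step 1: On |z| = 8 the three terms have sizes |z^7| = 8^7 = 2097152, |5z^2| = 5*8^2 = 320, |1| = 1
Step 2: The dominant term is g(z) = z^7; let h(z) = 5z^2 + 1 so f = g + h
Step 3: On |z| = 8: |g| = 2097152 and |h| <= 320 + 1 = 321
Step 4: Since 2097152 > 321, |h| < |g| on |z| = 8, so by Rouche f has the same number of zeros as g inside |z| < 8
Step 5: g(z) = z^7 has 7 zeros (all at the origin) inside |z| < 8. Answer = 7

7


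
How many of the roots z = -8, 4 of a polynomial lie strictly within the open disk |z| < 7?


Step 1: Check each root:
  z = -8: |-8| = 8 >= 7
  z = 4: |4| = 4 < 7
Step 2: Count = 1

1


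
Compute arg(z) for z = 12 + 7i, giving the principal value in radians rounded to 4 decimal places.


Step 1: z = 12 + 7i
Step 2: arg(z) = atan2(7, 12)
Step 3: arg(z) = 0.5281

0.5281


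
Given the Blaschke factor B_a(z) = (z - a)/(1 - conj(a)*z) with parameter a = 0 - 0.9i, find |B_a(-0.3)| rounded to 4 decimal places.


Step 1: Numerator z0 - a = -0.3 - (0 - 0.9i) = -0.3 + 0.9i
Step 2: Denominator 1 - conj(a)*z0 = 1 - (0 + 0.9i)*(-0.3) = 1 + 0.27i
Step 3: |z0 - a|^2 = (-0.3)^2 + 0.9^2 = 0.9; |1 - conj(a)*z0|^2 = 1^2 + 0.27^2 = 1.0729
Step 4: |B_a(-0.3)| = sqrt(0.9 / 1.0729) = sqrt(0.838848)
Step 5: = 0.9159

0.9159


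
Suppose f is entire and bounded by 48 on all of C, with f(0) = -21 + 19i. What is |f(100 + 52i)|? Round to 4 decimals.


Step 1: By Liouville's theorem, a bounded entire function is constant.
Step 2: f(z) = f(0) = -21 + 19i for all z.
Step 3: |f(w)| = |-21 + 19i| = sqrt(441 + 361)
Step 4: = 28.3196

28.3196


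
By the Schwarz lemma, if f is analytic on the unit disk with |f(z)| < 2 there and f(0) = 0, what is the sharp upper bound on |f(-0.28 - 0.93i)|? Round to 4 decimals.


Step 1: g = f/2 maps D -> D with g(0) = 0, so by the Schwarz lemma |g(z)| <= |z|, i.e. |f(z)| <= 2|z|; this is sharp (f(z) = 2z).
Step 2: |z0|^2 = (-0.28)^2 + (-0.93)^2 = 0.9433
Step 3: |z0| = sqrt(0.9433) = 0.971236
Step 4: Best bound = 2 * |z0| = 2 * 0.971236 = 1.9425

1.9425


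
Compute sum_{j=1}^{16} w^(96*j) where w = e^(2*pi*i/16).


Step 1: The sum sum_{j=1}^{n} w^(k*j) equals n if n | k, else 0.
Step 2: Here n = 16, k = 96
Step 3: Does n divide k? 16 | 96 -> True
Step 4: Sum = 16

16


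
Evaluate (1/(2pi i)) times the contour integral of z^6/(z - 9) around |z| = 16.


Step 1: f(z) = z^6, a = 9 is inside |z| = 16
Step 2: By Cauchy integral formula: (1/(2pi*i)) * integral = f(a)
Step 3: f(9) = 9^6 = 531441

531441


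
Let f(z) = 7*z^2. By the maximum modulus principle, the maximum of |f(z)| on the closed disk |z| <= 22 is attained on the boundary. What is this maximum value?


Step 1: On |z| = 22, |f(z)| = 7 * |z|^2 = 7 * 22^2
Step 2: By maximum modulus principle, maximum is on boundary.
Step 3: Maximum = 7 * 484 = 3388

3388


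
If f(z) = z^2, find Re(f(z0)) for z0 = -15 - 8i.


Step 1: z0 = -15 - 8i
Step 2: z0^2 = (-15)^2 - (-8)^2 + 240i
Step 3: real part = 225 - 64 = 161

161


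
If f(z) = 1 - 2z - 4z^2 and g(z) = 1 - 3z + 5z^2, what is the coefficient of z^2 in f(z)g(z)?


Step 1: z^2 term in f*g comes from: (1)*(5z^2) + (-2z)*(-3z) + (-4z^2)*(1)
Step 2: = 5 + 6 - 4
Step 3: = 7

7


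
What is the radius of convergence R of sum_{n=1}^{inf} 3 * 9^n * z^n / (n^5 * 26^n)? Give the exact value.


Step 1: General term a_n = 3 * 9^n / (n^5 * 26^n)
Step 2: By the root test, |a_n|^(1/n) = 3^(1/n) * 9 / (n^(5/n) * 26) -> 9/26 as n -> infinity (since 3^(1/n) -> 1 and n^(5/n) -> 1)
Step 3: R = 1/lim|a_n|^(1/n) = 26/9

26/9


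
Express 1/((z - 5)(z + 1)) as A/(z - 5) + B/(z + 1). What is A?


Step 1: Multiply both sides by (z - 5) and set z = 5
Step 2: A = 1 / (5 + 1)
Step 3: A = 1 / 6
Step 4: A = 1/6

1/6


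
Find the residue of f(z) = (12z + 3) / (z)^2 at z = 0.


Step 1: Pole of order 2 at z = 0
Step 2: Res = lim d/dz [(z)^2 * f(z)] as z -> 0
Step 3: (z)^2 * f(z) = 12z + 3
Step 4: d/dz[12z + 3] = 12

12


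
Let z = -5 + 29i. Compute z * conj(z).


Step 1: conj(z) = -5 - 29i
Step 2: z * conj(z) = (-5)^2 + 29^2
Step 3: = 25 + 841 = 866

866


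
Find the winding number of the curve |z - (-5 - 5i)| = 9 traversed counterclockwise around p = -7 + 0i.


Step 1: Center c = (-5, -5), radius = 9
Step 2: |p - c|^2 = (-2)^2 + 5^2 = 29
Step 3: r^2 = 81
Step 4: |p-c| < r so winding number = 1

1


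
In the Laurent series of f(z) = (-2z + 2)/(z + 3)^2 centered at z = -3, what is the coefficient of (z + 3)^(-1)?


Step 1: Write the numerator in powers of (z + 3): -2z + 2 = -2(z + 3) + (-2*(-3) + 2) = -2(z + 3) + 8
Step 2: Divide by (z + 3)^2: f(z) = 8(z + 3)^(-2) - 2(z + 3)^(-1)
Step 3: This finite sum is the Laurent series of f about z = -3.
Step 4: Coefficient of (z + 3)^(-1) = coefficient of (z + 3) in the re-centred numerator = -2

-2


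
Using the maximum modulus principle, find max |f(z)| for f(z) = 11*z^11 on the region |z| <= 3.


Step 1: On |z| = 3, |f(z)| = 11 * |z|^11 = 11 * 3^11
Step 2: By maximum modulus principle, maximum is on boundary.
Step 3: Maximum = 11 * 177147 = 1948617

1948617


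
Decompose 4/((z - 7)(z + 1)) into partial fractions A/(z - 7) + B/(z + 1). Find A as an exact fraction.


Step 1: Multiply both sides by (z - 7) and set z = 7
Step 2: A = 4 / (7 + 1)
Step 3: A = 4 / 8
Step 4: A = 1/2

1/2


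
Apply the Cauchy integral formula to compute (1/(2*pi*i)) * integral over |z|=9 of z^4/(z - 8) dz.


Step 1: f(z) = z^4, a = 8 is inside |z| = 9
Step 2: By Cauchy integral formula: (1/(2pi*i)) * integral = f(a)
Step 3: f(8) = 8^4 = 4096

4096


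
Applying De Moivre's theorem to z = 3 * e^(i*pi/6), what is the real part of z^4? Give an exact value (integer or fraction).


Step 1: By De Moivre's theorem, z^4 = 3^4 * e^(i*4*pi/6) = 81 * (cos(2*pi/3) + i*sin(2*pi/3))
Step 2: |z|^4 = 3^4 = 81
Step 3: The angle 2*pi/3 already lies in [0, 2*pi)
Step 4: cos(2*pi/3) = -1/2
Step 5: Re(z^4) = 81 * (-1/2) = -81/2

-81/2


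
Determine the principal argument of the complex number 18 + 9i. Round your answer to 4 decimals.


Step 1: z = 18 + 9i
Step 2: arg(z) = atan2(9, 18)
Step 3: arg(z) = 0.4636

0.4636


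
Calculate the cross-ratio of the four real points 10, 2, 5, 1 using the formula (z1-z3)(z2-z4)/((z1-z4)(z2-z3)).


Step 1: (z1-z3)(z2-z4) = 5 * 1 = 5
Step 2: (z1-z4)(z2-z3) = 9 * (-3) = -27
Step 3: Cross-ratio = -5/27 = -5/27

-5/27


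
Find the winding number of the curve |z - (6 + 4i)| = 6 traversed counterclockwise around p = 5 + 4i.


Step 1: Center c = (6, 4), radius = 6
Step 2: |p - c|^2 = (-1)^2 + 0^2 = 1
Step 3: r^2 = 36
Step 4: |p-c| < r so winding number = 1

1


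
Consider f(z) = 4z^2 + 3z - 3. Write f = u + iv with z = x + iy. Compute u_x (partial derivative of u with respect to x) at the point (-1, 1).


Step 1: f(z) = 4(x+iy)^2 + 3(x+iy) - 3
Step 2: u = 4(x^2 - y^2) + 3x - 3
Step 3: u_x = 8x + 3
Step 4: At (-1, 1): u_x = -8 + 3 = -5

-5


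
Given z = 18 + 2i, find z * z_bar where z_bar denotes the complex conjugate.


Step 1: conj(z) = 18 - 2i
Step 2: z * conj(z) = 18^2 + 2^2
Step 3: = 324 + 4 = 328

328


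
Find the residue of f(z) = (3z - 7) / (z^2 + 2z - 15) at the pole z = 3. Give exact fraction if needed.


Step 1: Q(z) = z^2 + 2z - 15 = (z - 3)(z + 5)
Step 2: Q'(z) = 2z + 2
Step 3: Q'(3) = 8, P(3) = 2
Step 4: Res = P(3)/Q'(3) = 2/8 = 1/4

1/4


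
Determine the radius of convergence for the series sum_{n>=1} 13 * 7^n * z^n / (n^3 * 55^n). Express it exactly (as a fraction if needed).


Step 1: General term a_n = 13 * 7^n / (n^3 * 55^n)
Step 2: By the root test, |a_n|^(1/n) = 13^(1/n) * 7 / (n^(3/n) * 55) -> 7/55 as n -> infinity (since 13^(1/n) -> 1 and n^(3/n) -> 1)
Step 3: R = 1/lim|a_n|^(1/n) = 55/7

55/7


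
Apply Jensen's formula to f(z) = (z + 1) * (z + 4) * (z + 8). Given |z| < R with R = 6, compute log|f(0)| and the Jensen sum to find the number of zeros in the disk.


Jensen's formula: (1/2pi)*integral log|f(Re^it)|dt = log|f(0)| + sum_{|a_k|<R} log(R/|a_k|)
Step 1: f(0) = 1 * 4 * 8 = 32
Step 2: log|f(0)| = log|-1| + log|-4| + log|-8| = 3.4657
Step 3: Zeros inside |z| < 6: -1, -4
Step 4: Jensen sum = log(6/1) + log(6/4) = 2.1972
Step 5: n(R) = number of terms in the Jensen sum = count of zeros inside |z| < 6 = 2

2


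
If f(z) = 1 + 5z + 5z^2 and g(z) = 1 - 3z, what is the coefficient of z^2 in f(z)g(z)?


Step 1: z^2 term in f*g comes from: (1)*(0) + (5z)*(-3z) + (5z^2)*(1)
Step 2: = 0 - 15 + 5
Step 3: = -10

-10


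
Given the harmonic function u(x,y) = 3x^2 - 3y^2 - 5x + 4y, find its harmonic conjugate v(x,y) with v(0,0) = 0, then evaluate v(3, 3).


Step 1: v_x = -u_y = 6y - 4
Step 2: v_y = u_x = 6x - 5
Step 3: v = 6xy - 4x - 5y + C
Step 4: v(0,0) = 0 => C = 0
Step 5: v(3, 3) = 27

27


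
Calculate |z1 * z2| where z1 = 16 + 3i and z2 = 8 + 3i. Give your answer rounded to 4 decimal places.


Step 1: |z1| = sqrt(16^2 + 3^2) = sqrt(265)
Step 2: |z2| = sqrt(8^2 + 3^2) = sqrt(73)
Step 3: |z1*z2| = |z1|*|z2| = sqrt(265) * sqrt(73) = sqrt(265 * 73) = sqrt(19345)
Step 4: = 139.0863

139.0863


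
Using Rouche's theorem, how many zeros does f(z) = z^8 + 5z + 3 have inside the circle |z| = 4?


Step 1: On |z| = 4 the three terms have sizes |z^8| = 4^8 = 65536, |5z| = 5*4 = 20, |3| = 3
Step 2: The dominant term is g(z) = z^8; let h(z) = 5z + 3 so f = g + h
Step 3: On |z| = 4: |g| = 65536 and |h| <= 20 + 3 = 23
Step 4: Since 65536 > 23, |h| < |g| on |z| = 4, so by Rouche f has the same number of zeros as g inside |z| < 4
Step 5: g(z) = z^8 has 8 zeros (all at the origin) inside |z| < 4. Answer = 8

8


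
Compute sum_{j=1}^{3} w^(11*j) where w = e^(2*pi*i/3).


Step 1: The sum sum_{j=1}^{n} w^(k*j) equals n if n | k, else 0.
Step 2: Here n = 3, k = 11
Step 3: Does n divide k? 3 | 11 -> False
Step 4: Sum = 0

0


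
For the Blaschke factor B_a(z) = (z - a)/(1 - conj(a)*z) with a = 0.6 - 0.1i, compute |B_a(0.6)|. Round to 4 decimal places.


Step 1: Numerator z0 - a = 0.6 - (0.6 - 0.1i) = 0 + 0.1i
Step 2: Denominator 1 - conj(a)*z0 = 1 - (0.6 + 0.1i)*0.6 = 0.64 - 0.06i
Step 3: |z0 - a|^2 = 0^2 + 0.1^2 = 0.01; |1 - conj(a)*z0|^2 = 0.64^2 + (-0.06)^2 = 0.4132
Step 4: |B_a(0.6)| = sqrt(0.01 / 0.4132) = sqrt(0.024201)
Step 5: = 0.1556

0.1556


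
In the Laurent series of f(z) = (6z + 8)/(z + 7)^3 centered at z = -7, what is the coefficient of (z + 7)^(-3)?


Step 1: Write the numerator in powers of (z + 7): 6z + 8 = 6(z + 7) + (6*(-7) + 8) = 6(z + 7) - 34
Step 2: Divide by (z + 7)^3: f(z) = -34(z + 7)^(-3) + 6(z + 7)^(-2)
Step 3: This finite sum is the Laurent series of f about z = -7.
Step 4: Coefficient of (z + 7)^(-3) = 6*(-7) + 8 = -34

-34


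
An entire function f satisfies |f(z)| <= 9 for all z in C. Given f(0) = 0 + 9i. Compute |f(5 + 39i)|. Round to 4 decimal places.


Step 1: By Liouville's theorem, a bounded entire function is constant.
Step 2: f(z) = f(0) = 0 + 9i for all z.
Step 3: |f(w)| = |0 + 9i| = sqrt(0 + 81)
Step 4: = 9.0

9.0


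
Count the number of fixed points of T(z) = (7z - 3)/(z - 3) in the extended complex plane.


Step 1: Fixed points satisfy T(z) = z
Step 2: z^2 - 10z + 3 = 0
Step 3: Discriminant = (-10)^2 - 4*1*3 = 88
Step 4: Number of fixed points = 2

2


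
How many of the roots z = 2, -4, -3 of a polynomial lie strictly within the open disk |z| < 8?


Step 1: Check each root:
  z = 2: |2| = 2 < 8
  z = -4: |-4| = 4 < 8
  z = -3: |-3| = 3 < 8
Step 2: Count = 3

3


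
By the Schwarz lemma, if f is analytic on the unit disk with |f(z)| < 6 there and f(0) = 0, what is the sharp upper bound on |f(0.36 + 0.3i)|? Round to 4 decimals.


Step 1: g = f/6 maps D -> D with g(0) = 0, so by the Schwarz lemma |g(z)| <= |z|, i.e. |f(z)| <= 6|z|; this is sharp (f(z) = 6z).
Step 2: |z0|^2 = 0.36^2 + 0.3^2 = 0.2196
Step 3: |z0| = sqrt(0.2196) = 0.468615
Step 4: Best bound = 6 * |z0| = 6 * 0.468615 = 2.8117

2.8117


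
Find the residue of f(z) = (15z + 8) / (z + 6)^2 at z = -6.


Step 1: Pole of order 2 at z = -6
Step 2: Res = lim d/dz [(z + 6)^2 * f(z)] as z -> -6
Step 3: (z + 6)^2 * f(z) = 15z + 8
Step 4: d/dz[15z + 8] = 15

15


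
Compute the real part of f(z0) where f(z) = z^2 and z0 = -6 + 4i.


Step 1: z0 = -6 + 4i
Step 2: z0^2 = (-6)^2 - 4^2 - 48i
Step 3: real part = 36 - 16 = 20

20


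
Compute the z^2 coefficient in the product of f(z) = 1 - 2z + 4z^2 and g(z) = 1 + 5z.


Step 1: z^2 term in f*g comes from: (1)*(0) + (-2z)*(5z) + (4z^2)*(1)
Step 2: = 0 - 10 + 4
Step 3: = -6

-6


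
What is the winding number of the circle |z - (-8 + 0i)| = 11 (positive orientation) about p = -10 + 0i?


Step 1: Center c = (-8, 0), radius = 11
Step 2: |p - c|^2 = (-2)^2 + 0^2 = 4
Step 3: r^2 = 121
Step 4: |p-c| < r so winding number = 1

1


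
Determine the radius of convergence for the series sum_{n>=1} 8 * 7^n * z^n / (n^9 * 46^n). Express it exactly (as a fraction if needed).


Step 1: General term a_n = 8 * 7^n / (n^9 * 46^n)
Step 2: By the root test, |a_n|^(1/n) = 8^(1/n) * 7 / (n^(9/n) * 46) -> 7/46 as n -> infinity (since 8^(1/n) -> 1 and n^(9/n) -> 1)
Step 3: R = 1/lim|a_n|^(1/n) = 46/7

46/7


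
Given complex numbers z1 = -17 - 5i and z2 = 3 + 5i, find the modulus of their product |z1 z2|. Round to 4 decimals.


Step 1: |z1| = sqrt((-17)^2 + (-5)^2) = sqrt(314)
Step 2: |z2| = sqrt(3^2 + 5^2) = sqrt(34)
Step 3: |z1*z2| = |z1|*|z2| = sqrt(314) * sqrt(34) = sqrt(314 * 34) = sqrt(10676)
Step 4: = 103.3247

103.3247


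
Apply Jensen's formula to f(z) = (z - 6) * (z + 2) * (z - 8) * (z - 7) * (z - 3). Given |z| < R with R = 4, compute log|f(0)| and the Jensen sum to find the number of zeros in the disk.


Jensen's formula: (1/2pi)*integral log|f(Re^it)|dt = log|f(0)| + sum_{|a_k|<R} log(R/|a_k|)
Step 1: f(0) = (-6) * 2 * (-8) * (-7) * (-3) = 2016
Step 2: log|f(0)| = log|6| + log|-2| + log|8| + log|7| + log|3| = 7.6089
Step 3: Zeros inside |z| < 4: -2, 3
Step 4: Jensen sum = log(4/2) + log(4/3) = 0.9808
Step 5: n(R) = number of terms in the Jensen sum = count of zeros inside |z| < 4 = 2

2


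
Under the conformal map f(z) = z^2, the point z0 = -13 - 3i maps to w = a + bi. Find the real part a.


Step 1: z0 = -13 - 3i
Step 2: z0^2 = (-13)^2 - (-3)^2 + 78i
Step 3: real part = 169 - 9 = 160

160


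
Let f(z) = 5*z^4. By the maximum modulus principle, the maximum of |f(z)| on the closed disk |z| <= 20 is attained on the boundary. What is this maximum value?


Step 1: On |z| = 20, |f(z)| = 5 * |z|^4 = 5 * 20^4
Step 2: By maximum modulus principle, maximum is on boundary.
Step 3: Maximum = 5 * 160000 = 800000

800000


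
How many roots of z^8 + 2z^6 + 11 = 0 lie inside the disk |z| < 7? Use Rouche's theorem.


Step 1: On |z| = 7 the three terms have sizes |z^8| = 7^8 = 5764801, |2z^6| = 2*7^6 = 235298, |11| = 11
Step 2: The dominant term is g(z) = z^8; let h(z) = 2z^6 + 11 so f = g + h
Step 3: On |z| = 7: |g| = 5764801 and |h| <= 235298 + 11 = 235309
Step 4: Since 5764801 > 235309, |h| < |g| on |z| = 7, so by Rouche f has the same number of zeros as g inside |z| < 7
Step 5: g(z) = z^8 has 8 zeros (all at the origin) inside |z| < 7. Answer = 8

8


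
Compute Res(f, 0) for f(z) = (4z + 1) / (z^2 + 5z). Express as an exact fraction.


Step 1: Q(z) = z^2 + 5z = (z)(z + 5)
Step 2: Q'(z) = 2z + 5
Step 3: Q'(0) = 5, P(0) = 1
Step 4: Res = P(0)/Q'(0) = 1/5 = 1/5

1/5


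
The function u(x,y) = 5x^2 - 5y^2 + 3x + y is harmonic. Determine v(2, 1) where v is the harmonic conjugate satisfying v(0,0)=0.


Step 1: v_x = -u_y = 10y - 1
Step 2: v_y = u_x = 10x + 3
Step 3: v = 10xy - x + 3y + C
Step 4: v(0,0) = 0 => C = 0
Step 5: v(2, 1) = 21

21


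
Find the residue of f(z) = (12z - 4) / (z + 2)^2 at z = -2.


Step 1: Pole of order 2 at z = -2
Step 2: Res = lim d/dz [(z + 2)^2 * f(z)] as z -> -2
Step 3: (z + 2)^2 * f(z) = 12z - 4
Step 4: d/dz[12z - 4] = 12

12


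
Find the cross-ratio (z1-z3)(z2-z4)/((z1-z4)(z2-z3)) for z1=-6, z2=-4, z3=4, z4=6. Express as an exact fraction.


Step 1: (z1-z3)(z2-z4) = (-10) * (-10) = 100
Step 2: (z1-z4)(z2-z3) = (-12) * (-8) = 96
Step 3: Cross-ratio = 100/96 = 25/24

25/24


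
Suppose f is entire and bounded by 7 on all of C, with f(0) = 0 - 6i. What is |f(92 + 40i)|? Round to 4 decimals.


Step 1: By Liouville's theorem, a bounded entire function is constant.
Step 2: f(z) = f(0) = 0 - 6i for all z.
Step 3: |f(w)| = |0 - 6i| = sqrt(0 + 36)
Step 4: = 6.0

6.0


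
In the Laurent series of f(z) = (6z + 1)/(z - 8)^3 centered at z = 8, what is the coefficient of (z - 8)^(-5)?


Step 1: Write the numerator in powers of (z - 8): 6z + 1 = 6(z - 8) + (6*8 + 1) = 6(z - 8) + 49
Step 2: Divide by (z - 8)^3: f(z) = 49(z - 8)^(-3) + 6(z - 8)^(-2)
Step 3: This finite sum is the Laurent series of f about z = 8.
Step 4: Only the powers -3 and -2 appear, so the coefficient of (z - 8)^(-5) = 0

0


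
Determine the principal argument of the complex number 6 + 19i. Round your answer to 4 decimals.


Step 1: z = 6 + 19i
Step 2: arg(z) = atan2(19, 6)
Step 3: arg(z) = 1.2649

1.2649


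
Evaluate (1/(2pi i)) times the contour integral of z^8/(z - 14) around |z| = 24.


Step 1: f(z) = z^8, a = 14 is inside |z| = 24
Step 2: By Cauchy integral formula: (1/(2pi*i)) * integral = f(a)
Step 3: f(14) = 14^8 = 1475789056

1475789056


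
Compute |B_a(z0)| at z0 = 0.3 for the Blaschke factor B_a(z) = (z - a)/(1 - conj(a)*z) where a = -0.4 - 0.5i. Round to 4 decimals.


Step 1: Numerator z0 - a = 0.3 - (-0.4 - 0.5i) = 0.7 + 0.5i
Step 2: Denominator 1 - conj(a)*z0 = 1 - (-0.4 + 0.5i)*0.3 = 1.12 - 0.15i
Step 3: |z0 - a|^2 = 0.7^2 + 0.5^2 = 0.74; |1 - conj(a)*z0|^2 = 1.12^2 + (-0.15)^2 = 1.2769
Step 4: |B_a(0.3)| = sqrt(0.74 / 1.2769) = sqrt(0.579529)
Step 5: = 0.7613

0.7613


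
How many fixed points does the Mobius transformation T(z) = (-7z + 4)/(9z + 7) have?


Step 1: Fixed points satisfy T(z) = z
Step 2: 9z^2 + 14z - 4 = 0
Step 3: Discriminant = 14^2 - 4*9*(-4) = 340
Step 4: Number of fixed points = 2

2


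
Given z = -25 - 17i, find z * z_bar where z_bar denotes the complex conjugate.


Step 1: conj(z) = -25 + 17i
Step 2: z * conj(z) = (-25)^2 + (-17)^2
Step 3: = 625 + 289 = 914

914


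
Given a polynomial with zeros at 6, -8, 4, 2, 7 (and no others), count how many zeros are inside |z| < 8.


Step 1: Check each root:
  z = 6: |6| = 6 < 8
  z = -8: |-8| = 8 >= 8
  z = 4: |4| = 4 < 8
  z = 2: |2| = 2 < 8
  z = 7: |7| = 7 < 8
Step 2: Count = 4

4


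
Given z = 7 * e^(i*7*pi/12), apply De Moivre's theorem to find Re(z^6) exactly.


Step 1: By De Moivre's theorem, z^6 = 7^6 * e^(i*6*7*pi/12) = 117649 * (cos(7*pi/2) + i*sin(7*pi/2))
Step 2: |z|^6 = 7^6 = 117649
Step 3: Reduce the angle mod 2*pi: 7*pi/2 - 2*pi = 3*pi/2
Step 4: cos(3*pi/2) = 0
Step 5: Re(z^6) = 117649 * 0 = 0

0


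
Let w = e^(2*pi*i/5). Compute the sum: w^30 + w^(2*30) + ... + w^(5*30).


Step 1: The sum sum_{j=1}^{n} w^(k*j) equals n if n | k, else 0.
Step 2: Here n = 5, k = 30
Step 3: Does n divide k? 5 | 30 -> True
Step 4: Sum = 5

5


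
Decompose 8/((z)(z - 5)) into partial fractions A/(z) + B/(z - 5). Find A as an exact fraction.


Step 1: Multiply both sides by (z) and set z = 0
Step 2: A = 8 / (0 - 5)
Step 3: A = 8 / (-5)
Step 4: A = -8/5

-8/5


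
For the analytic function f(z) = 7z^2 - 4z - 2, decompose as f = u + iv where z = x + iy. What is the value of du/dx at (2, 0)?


Step 1: f(z) = 7(x+iy)^2 - 4(x+iy) - 2
Step 2: u = 7(x^2 - y^2) - 4x - 2
Step 3: u_x = 14x - 4
Step 4: At (2, 0): u_x = 28 - 4 = 24

24


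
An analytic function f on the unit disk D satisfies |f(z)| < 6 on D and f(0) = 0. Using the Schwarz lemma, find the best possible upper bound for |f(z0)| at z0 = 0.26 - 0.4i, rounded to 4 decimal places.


Step 1: g = f/6 maps D -> D with g(0) = 0, so by the Schwarz lemma |g(z)| <= |z|, i.e. |f(z)| <= 6|z|; this is sharp (f(z) = 6z).
Step 2: |z0|^2 = 0.26^2 + (-0.4)^2 = 0.2276
Step 3: |z0| = sqrt(0.2276) = 0.477074
Step 4: Best bound = 6 * |z0| = 6 * 0.477074 = 2.8624

2.8624


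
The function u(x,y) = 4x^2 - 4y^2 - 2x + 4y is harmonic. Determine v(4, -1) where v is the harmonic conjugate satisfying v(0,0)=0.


Step 1: v_x = -u_y = 8y - 4
Step 2: v_y = u_x = 8x - 2
Step 3: v = 8xy - 4x - 2y + C
Step 4: v(0,0) = 0 => C = 0
Step 5: v(4, -1) = -46

-46


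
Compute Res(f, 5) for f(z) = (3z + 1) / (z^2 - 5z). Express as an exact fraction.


Step 1: Q(z) = z^2 - 5z = (z - 5)(z)
Step 2: Q'(z) = 2z - 5
Step 3: Q'(5) = 5, P(5) = 16
Step 4: Res = P(5)/Q'(5) = 16/5 = 16/5

16/5


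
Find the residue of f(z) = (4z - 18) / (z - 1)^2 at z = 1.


Step 1: Pole of order 2 at z = 1
Step 2: Res = lim d/dz [(z - 1)^2 * f(z)] as z -> 1
Step 3: (z - 1)^2 * f(z) = 4z - 18
Step 4: d/dz[4z - 18] = 4

4


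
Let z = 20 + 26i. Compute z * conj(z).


Step 1: conj(z) = 20 - 26i
Step 2: z * conj(z) = 20^2 + 26^2
Step 3: = 400 + 676 = 1076

1076


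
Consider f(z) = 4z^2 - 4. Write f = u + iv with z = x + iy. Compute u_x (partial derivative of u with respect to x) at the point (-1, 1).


Step 1: f(z) = 4(x+iy)^2 - 4
Step 2: u = 4(x^2 - y^2) - 4
Step 3: u_x = 8x + 0
Step 4: At (-1, 1): u_x = -8 + 0 = -8

-8


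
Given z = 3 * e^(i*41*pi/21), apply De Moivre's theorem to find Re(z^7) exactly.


Step 1: By De Moivre's theorem, z^7 = 3^7 * e^(i*7*41*pi/21) = 2187 * (cos(41*pi/3) + i*sin(41*pi/3))
Step 2: |z|^7 = 3^7 = 2187
Step 3: Reduce the angle mod 2*pi: 41*pi/3 - 12*pi = 5*pi/3
Step 4: cos(5*pi/3) = 1/2
Step 5: Re(z^7) = 2187 * 1/2 = 2187/2

2187/2


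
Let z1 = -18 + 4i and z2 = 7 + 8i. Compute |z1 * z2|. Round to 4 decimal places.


Step 1: |z1| = sqrt((-18)^2 + 4^2) = sqrt(340)
Step 2: |z2| = sqrt(7^2 + 8^2) = sqrt(113)
Step 3: |z1*z2| = |z1|*|z2| = sqrt(340) * sqrt(113) = sqrt(340 * 113) = sqrt(38420)
Step 4: = 196.0102

196.0102


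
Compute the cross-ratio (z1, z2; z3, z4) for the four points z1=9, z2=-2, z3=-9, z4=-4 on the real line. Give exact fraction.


Step 1: (z1-z3)(z2-z4) = 18 * 2 = 36
Step 2: (z1-z4)(z2-z3) = 13 * 7 = 91
Step 3: Cross-ratio = 36/91 = 36/91

36/91


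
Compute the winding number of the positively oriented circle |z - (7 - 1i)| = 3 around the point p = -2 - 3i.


Step 1: Center c = (7, -1), radius = 3
Step 2: |p - c|^2 = (-9)^2 + (-2)^2 = 85
Step 3: r^2 = 9
Step 4: |p-c| > r so winding number = 0

0


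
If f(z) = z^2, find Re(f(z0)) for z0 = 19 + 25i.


Step 1: z0 = 19 + 25i
Step 2: z0^2 = 19^2 - 25^2 + 950i
Step 3: real part = 361 - 625 = -264

-264


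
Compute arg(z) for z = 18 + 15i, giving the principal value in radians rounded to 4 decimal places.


Step 1: z = 18 + 15i
Step 2: arg(z) = atan2(15, 18)
Step 3: arg(z) = 0.6947

0.6947


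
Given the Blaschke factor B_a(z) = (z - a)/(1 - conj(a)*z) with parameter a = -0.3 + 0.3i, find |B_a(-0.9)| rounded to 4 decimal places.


Step 1: Numerator z0 - a = -0.9 - (-0.3 + 0.3i) = -0.6 - 0.3i
Step 2: Denominator 1 - conj(a)*z0 = 1 - (-0.3 - 0.3i)*(-0.9) = 0.73 - 0.27i
Step 3: |z0 - a|^2 = (-0.6)^2 + (-0.3)^2 = 0.45; |1 - conj(a)*z0|^2 = 0.73^2 + (-0.27)^2 = 0.6058
Step 4: |B_a(-0.9)| = sqrt(0.45 / 0.6058) = sqrt(0.742819)
Step 5: = 0.8619

0.8619


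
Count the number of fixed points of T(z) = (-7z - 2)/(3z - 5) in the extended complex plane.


Step 1: Fixed points satisfy T(z) = z
Step 2: 3z^2 + 2z + 2 = 0
Step 3: Discriminant = 2^2 - 4*3*2 = -20
Step 4: Number of fixed points = 2

2


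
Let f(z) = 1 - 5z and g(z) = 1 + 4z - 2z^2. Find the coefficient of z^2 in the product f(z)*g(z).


Step 1: z^2 term in f*g comes from: (1)*(-2z^2) + (-5z)*(4z) + (0)*(1)
Step 2: = -2 - 20 + 0
Step 3: = -22

-22


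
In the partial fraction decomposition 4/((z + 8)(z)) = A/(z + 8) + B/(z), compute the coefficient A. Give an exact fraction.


Step 1: Multiply both sides by (z + 8) and set z = -8
Step 2: A = 4 / (-8 - 0)
Step 3: A = 4 / (-8)
Step 4: A = -1/2

-1/2


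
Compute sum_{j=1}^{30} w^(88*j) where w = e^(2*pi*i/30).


Step 1: The sum sum_{j=1}^{n} w^(k*j) equals n if n | k, else 0.
Step 2: Here n = 30, k = 88
Step 3: Does n divide k? 30 | 88 -> False
Step 4: Sum = 0

0


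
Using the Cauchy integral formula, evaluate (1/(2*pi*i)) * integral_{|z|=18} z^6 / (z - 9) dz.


Step 1: f(z) = z^6, a = 9 is inside |z| = 18
Step 2: By Cauchy integral formula: (1/(2pi*i)) * integral = f(a)
Step 3: f(9) = 9^6 = 531441

531441


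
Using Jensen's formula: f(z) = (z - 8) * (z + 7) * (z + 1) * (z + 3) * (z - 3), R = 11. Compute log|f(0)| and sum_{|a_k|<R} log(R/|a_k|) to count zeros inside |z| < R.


Jensen's formula: (1/2pi)*integral log|f(Re^it)|dt = log|f(0)| + sum_{|a_k|<R} log(R/|a_k|)
Step 1: f(0) = (-8) * 7 * 1 * 3 * (-3) = 504
Step 2: log|f(0)| = log|8| + log|-7| + log|-1| + log|-3| + log|3| = 6.2226
Step 3: Zeros inside |z| < 11: 8, -7, -1, -3, 3
Step 4: Jensen sum = log(11/8) + log(11/7) + log(11/1) + log(11/3) + log(11/3) = 5.7669
Step 5: n(R) = number of terms in the Jensen sum = count of zeros inside |z| < 11 = 5

5


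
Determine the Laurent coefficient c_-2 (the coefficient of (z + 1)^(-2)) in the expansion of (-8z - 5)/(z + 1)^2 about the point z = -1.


Step 1: Write the numerator in powers of (z + 1): -8z - 5 = -8(z + 1) + (-8*(-1) - 5) = -8(z + 1) + 3
Step 2: Divide by (z + 1)^2: f(z) = 3(z + 1)^(-2) - 8(z + 1)^(-1)
Step 3: This finite sum is the Laurent series of f about z = -1.
Step 4: Coefficient of (z + 1)^(-2) = -8*(-1) - 5 = 3

3


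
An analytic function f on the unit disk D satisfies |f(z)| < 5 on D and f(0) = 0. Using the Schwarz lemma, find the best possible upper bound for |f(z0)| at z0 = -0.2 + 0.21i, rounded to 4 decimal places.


Step 1: g = f/5 maps D -> D with g(0) = 0, so by the Schwarz lemma |g(z)| <= |z|, i.e. |f(z)| <= 5|z|; this is sharp (f(z) = 5z).
Step 2: |z0|^2 = (-0.2)^2 + 0.21^2 = 0.0841
Step 3: |z0| = sqrt(0.0841) = 0.29
Step 4: Best bound = 5 * |z0| = 5 * 0.29 = 1.45

1.45


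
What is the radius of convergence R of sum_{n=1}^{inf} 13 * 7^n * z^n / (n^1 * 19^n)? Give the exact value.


Step 1: General term a_n = 13 * 7^n / (n^1 * 19^n)
Step 2: By the root test, |a_n|^(1/n) = 13^(1/n) * 7 / (n^(1/n) * 19) -> 7/19 as n -> infinity (since 13^(1/n) -> 1 and n^(1/n) -> 1)
Step 3: R = 1/lim|a_n|^(1/n) = 19/7

19/7


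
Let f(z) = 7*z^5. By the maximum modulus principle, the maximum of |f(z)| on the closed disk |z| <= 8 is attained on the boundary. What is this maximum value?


Step 1: On |z| = 8, |f(z)| = 7 * |z|^5 = 7 * 8^5
Step 2: By maximum modulus principle, maximum is on boundary.
Step 3: Maximum = 7 * 32768 = 229376

229376


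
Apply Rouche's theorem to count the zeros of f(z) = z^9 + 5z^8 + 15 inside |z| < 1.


Step 1: On |z| = 1 the three terms have sizes |z^9| = 1^9 = 1, |5z^8| = 5*1^8 = 5, |15| = 15
Step 2: The dominant term is g(z) = 15; let h(z) = z^9 + 5z^8 so f = g + h
Step 3: On |z| = 1: |g| = 15 and |h| <= 1 + 5 = 6
Step 4: Since 15 > 6, |h| < |g| on |z| = 1, so by Rouche f has the same number of zeros as g inside |z| < 1
Step 5: g(z) = 15 is a nonzero constant with no zeros inside |z| < 1. Answer = 0

0


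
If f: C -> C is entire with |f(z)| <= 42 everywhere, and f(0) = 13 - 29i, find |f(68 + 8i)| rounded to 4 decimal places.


Step 1: By Liouville's theorem, a bounded entire function is constant.
Step 2: f(z) = f(0) = 13 - 29i for all z.
Step 3: |f(w)| = |13 - 29i| = sqrt(169 + 841)
Step 4: = 31.7805

31.7805


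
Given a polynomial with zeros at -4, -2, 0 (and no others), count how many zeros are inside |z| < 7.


Step 1: Check each root:
  z = -4: |-4| = 4 < 7
  z = -2: |-2| = 2 < 7
  z = 0: |0| = 0 < 7
Step 2: Count = 3

3


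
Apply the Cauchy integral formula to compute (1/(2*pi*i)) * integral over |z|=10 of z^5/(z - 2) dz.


Step 1: f(z) = z^5, a = 2 is inside |z| = 10
Step 2: By Cauchy integral formula: (1/(2pi*i)) * integral = f(a)
Step 3: f(2) = 2^5 = 32

32


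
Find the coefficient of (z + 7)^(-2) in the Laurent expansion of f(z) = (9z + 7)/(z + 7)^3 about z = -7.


Step 1: Write the numerator in powers of (z + 7): 9z + 7 = 9(z + 7) + (9*(-7) + 7) = 9(z + 7) - 56
Step 2: Divide by (z + 7)^3: f(z) = -56(z + 7)^(-3) + 9(z + 7)^(-2)
Step 3: This finite sum is the Laurent series of f about z = -7.
Step 4: Coefficient of (z + 7)^(-2) = coefficient of (z + 7) in the re-centred numerator = 9

9


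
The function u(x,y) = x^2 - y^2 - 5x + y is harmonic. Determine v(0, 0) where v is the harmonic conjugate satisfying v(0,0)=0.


Step 1: v_x = -u_y = 2y - 1
Step 2: v_y = u_x = 2x - 5
Step 3: v = 2xy - x - 5y + C
Step 4: v(0,0) = 0 => C = 0
Step 5: v(0, 0) = 0

0


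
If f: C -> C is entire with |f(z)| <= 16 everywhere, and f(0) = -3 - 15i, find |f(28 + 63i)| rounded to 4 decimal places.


Step 1: By Liouville's theorem, a bounded entire function is constant.
Step 2: f(z) = f(0) = -3 - 15i for all z.
Step 3: |f(w)| = |-3 - 15i| = sqrt(9 + 225)
Step 4: = 15.2971

15.2971


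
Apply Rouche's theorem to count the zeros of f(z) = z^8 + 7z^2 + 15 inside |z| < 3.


Step 1: On |z| = 3 the three terms have sizes |z^8| = 3^8 = 6561, |7z^2| = 7*3^2 = 63, |15| = 15
Step 2: The dominant term is g(z) = z^8; let h(z) = 7z^2 + 15 so f = g + h
Step 3: On |z| = 3: |g| = 6561 and |h| <= 63 + 15 = 78
Step 4: Since 6561 > 78, |h| < |g| on |z| = 3, so by Rouche f has the same number of zeros as g inside |z| < 3
Step 5: g(z) = z^8 has 8 zeros (all at the origin) inside |z| < 3. Answer = 8

8


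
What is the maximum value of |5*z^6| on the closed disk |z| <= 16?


Step 1: On |z| = 16, |f(z)| = 5 * |z|^6 = 5 * 16^6
Step 2: By maximum modulus principle, maximum is on boundary.
Step 3: Maximum = 5 * 16777216 = 83886080

83886080


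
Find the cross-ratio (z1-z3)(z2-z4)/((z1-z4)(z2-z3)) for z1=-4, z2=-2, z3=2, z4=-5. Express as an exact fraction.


Step 1: (z1-z3)(z2-z4) = (-6) * 3 = -18
Step 2: (z1-z4)(z2-z3) = 1 * (-4) = -4
Step 3: Cross-ratio = 18/4 = 9/2

9/2


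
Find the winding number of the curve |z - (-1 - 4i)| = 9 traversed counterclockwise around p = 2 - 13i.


Step 1: Center c = (-1, -4), radius = 9
Step 2: |p - c|^2 = 3^2 + (-9)^2 = 90
Step 3: r^2 = 81
Step 4: |p-c| > r so winding number = 0

0


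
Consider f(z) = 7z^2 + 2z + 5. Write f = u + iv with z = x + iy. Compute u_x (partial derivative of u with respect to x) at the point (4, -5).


Step 1: f(z) = 7(x+iy)^2 + 2(x+iy) + 5
Step 2: u = 7(x^2 - y^2) + 2x + 5
Step 3: u_x = 14x + 2
Step 4: At (4, -5): u_x = 56 + 2 = 58

58


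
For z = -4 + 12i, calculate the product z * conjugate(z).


Step 1: conj(z) = -4 - 12i
Step 2: z * conj(z) = (-4)^2 + 12^2
Step 3: = 16 + 144 = 160

160


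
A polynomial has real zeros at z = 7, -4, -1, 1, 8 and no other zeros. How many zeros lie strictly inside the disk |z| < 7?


Step 1: Check each root:
  z = 7: |7| = 7 >= 7
  z = -4: |-4| = 4 < 7
  z = -1: |-1| = 1 < 7
  z = 1: |1| = 1 < 7
  z = 8: |8| = 8 >= 7
Step 2: Count = 3

3


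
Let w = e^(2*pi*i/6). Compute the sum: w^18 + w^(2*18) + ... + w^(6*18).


Step 1: The sum sum_{j=1}^{n} w^(k*j) equals n if n | k, else 0.
Step 2: Here n = 6, k = 18
Step 3: Does n divide k? 6 | 18 -> True
Step 4: Sum = 6

6


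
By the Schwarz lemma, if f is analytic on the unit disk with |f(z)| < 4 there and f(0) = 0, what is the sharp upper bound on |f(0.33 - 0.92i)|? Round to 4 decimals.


Step 1: g = f/4 maps D -> D with g(0) = 0, so by the Schwarz lemma |g(z)| <= |z|, i.e. |f(z)| <= 4|z|; this is sharp (f(z) = 4z).
Step 2: |z0|^2 = 0.33^2 + (-0.92)^2 = 0.9553
Step 3: |z0| = sqrt(0.9553) = 0.977394
Step 4: Best bound = 4 * |z0| = 4 * 0.977394 = 3.9096

3.9096


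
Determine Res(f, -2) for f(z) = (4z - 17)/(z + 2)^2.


Step 1: Pole of order 2 at z = -2
Step 2: Res = lim d/dz [(z + 2)^2 * f(z)] as z -> -2
Step 3: (z + 2)^2 * f(z) = 4z - 17
Step 4: d/dz[4z - 17] = 4

4


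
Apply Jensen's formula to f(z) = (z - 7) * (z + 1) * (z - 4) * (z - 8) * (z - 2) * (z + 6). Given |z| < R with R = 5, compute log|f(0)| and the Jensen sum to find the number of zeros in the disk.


Jensen's formula: (1/2pi)*integral log|f(Re^it)|dt = log|f(0)| + sum_{|a_k|<R} log(R/|a_k|)
Step 1: f(0) = (-7) * 1 * (-4) * (-8) * (-2) * 6 = 2688
Step 2: log|f(0)| = log|7| + log|-1| + log|4| + log|8| + log|2| + log|-6| = 7.8966
Step 3: Zeros inside |z| < 5: -1, 4, 2
Step 4: Jensen sum = log(5/1) + log(5/4) + log(5/2) = 2.7489
Step 5: n(R) = number of terms in the Jensen sum = count of zeros inside |z| < 5 = 3

3


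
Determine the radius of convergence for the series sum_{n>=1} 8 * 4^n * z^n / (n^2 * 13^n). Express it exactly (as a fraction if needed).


Step 1: General term a_n = 8 * 4^n / (n^2 * 13^n)
Step 2: By the root test, |a_n|^(1/n) = 8^(1/n) * 4 / (n^(2/n) * 13) -> 4/13 as n -> infinity (since 8^(1/n) -> 1 and n^(2/n) -> 1)
Step 3: R = 1/lim|a_n|^(1/n) = 13/4

13/4


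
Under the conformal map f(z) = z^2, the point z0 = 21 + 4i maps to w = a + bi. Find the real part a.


Step 1: z0 = 21 + 4i
Step 2: z0^2 = 21^2 - 4^2 + 168i
Step 3: real part = 441 - 16 = 425

425


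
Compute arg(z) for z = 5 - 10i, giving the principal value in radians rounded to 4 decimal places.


Step 1: z = 5 - 10i
Step 2: arg(z) = atan2(-10, 5)
Step 3: arg(z) = -1.1071

-1.1071


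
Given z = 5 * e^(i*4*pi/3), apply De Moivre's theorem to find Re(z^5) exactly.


Step 1: By De Moivre's theorem, z^5 = 5^5 * e^(i*5*4*pi/3) = 3125 * (cos(20*pi/3) + i*sin(20*pi/3))
Step 2: |z|^5 = 5^5 = 3125
Step 3: Reduce the angle mod 2*pi: 20*pi/3 - 6*pi = 2*pi/3
Step 4: cos(2*pi/3) = -1/2
Step 5: Re(z^5) = 3125 * (-1/2) = -3125/2

-3125/2


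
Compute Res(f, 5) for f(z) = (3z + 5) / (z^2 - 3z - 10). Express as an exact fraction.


Step 1: Q(z) = z^2 - 3z - 10 = (z - 5)(z + 2)
Step 2: Q'(z) = 2z - 3
Step 3: Q'(5) = 7, P(5) = 20
Step 4: Res = P(5)/Q'(5) = 20/7 = 20/7

20/7


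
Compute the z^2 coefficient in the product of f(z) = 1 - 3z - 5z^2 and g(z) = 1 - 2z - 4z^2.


Step 1: z^2 term in f*g comes from: (1)*(-4z^2) + (-3z)*(-2z) + (-5z^2)*(1)
Step 2: = -4 + 6 - 5
Step 3: = -3

-3


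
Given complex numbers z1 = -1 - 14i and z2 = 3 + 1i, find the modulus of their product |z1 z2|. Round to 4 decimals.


Step 1: |z1| = sqrt((-1)^2 + (-14)^2) = sqrt(197)
Step 2: |z2| = sqrt(3^2 + 1^2) = sqrt(10)
Step 3: |z1*z2| = |z1|*|z2| = sqrt(197) * sqrt(10) = sqrt(197 * 10) = sqrt(1970)
Step 4: = 44.3847

44.3847


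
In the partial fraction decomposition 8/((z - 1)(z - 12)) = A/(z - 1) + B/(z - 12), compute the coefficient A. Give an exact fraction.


Step 1: Multiply both sides by (z - 1) and set z = 1
Step 2: A = 8 / (1 - 12)
Step 3: A = 8 / (-11)
Step 4: A = -8/11

-8/11


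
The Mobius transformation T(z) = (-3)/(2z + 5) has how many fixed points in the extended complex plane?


Step 1: Fixed points satisfy T(z) = z
Step 2: 2z^2 + 5z + 3 = 0
Step 3: Discriminant = 5^2 - 4*2*3 = 1
Step 4: Number of fixed points = 2

2


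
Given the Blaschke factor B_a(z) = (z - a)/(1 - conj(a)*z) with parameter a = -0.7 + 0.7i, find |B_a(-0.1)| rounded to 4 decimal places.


Step 1: Numerator z0 - a = -0.1 - (-0.7 + 0.7i) = 0.6 - 0.7i
Step 2: Denominator 1 - conj(a)*z0 = 1 - (-0.7 - 0.7i)*(-0.1) = 0.93 - 0.07i
Step 3: |z0 - a|^2 = 0.6^2 + (-0.7)^2 = 0.85; |1 - conj(a)*z0|^2 = 0.93^2 + (-0.07)^2 = 0.8698
Step 4: |B_a(-0.1)| = sqrt(0.85 / 0.8698) = sqrt(0.977236)
Step 5: = 0.9886

0.9886


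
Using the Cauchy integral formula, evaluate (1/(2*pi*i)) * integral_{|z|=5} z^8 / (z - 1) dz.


Step 1: f(z) = z^8, a = 1 is inside |z| = 5
Step 2: By Cauchy integral formula: (1/(2pi*i)) * integral = f(a)
Step 3: f(1) = 1^8 = 1

1


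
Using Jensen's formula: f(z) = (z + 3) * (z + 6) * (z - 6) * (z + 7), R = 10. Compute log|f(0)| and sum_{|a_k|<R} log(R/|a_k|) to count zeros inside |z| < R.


Jensen's formula: (1/2pi)*integral log|f(Re^it)|dt = log|f(0)| + sum_{|a_k|<R} log(R/|a_k|)
Step 1: f(0) = 3 * 6 * (-6) * 7 = -756
Step 2: log|f(0)| = log|-3| + log|-6| + log|6| + log|-7| = 6.628
Step 3: Zeros inside |z| < 10: -3, -6, 6, -7
Step 4: Jensen sum = log(10/3) + log(10/6) + log(10/6) + log(10/7) = 2.5823
Step 5: n(R) = number of terms in the Jensen sum = count of zeros inside |z| < 10 = 4

4


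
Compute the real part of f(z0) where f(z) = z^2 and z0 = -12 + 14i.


Step 1: z0 = -12 + 14i
Step 2: z0^2 = (-12)^2 - 14^2 - 336i
Step 3: real part = 144 - 196 = -52

-52


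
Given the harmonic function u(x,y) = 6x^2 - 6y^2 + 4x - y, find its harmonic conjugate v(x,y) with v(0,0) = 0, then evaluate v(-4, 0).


Step 1: v_x = -u_y = 12y + 1
Step 2: v_y = u_x = 12x + 4
Step 3: v = 12xy + x + 4y + C
Step 4: v(0,0) = 0 => C = 0
Step 5: v(-4, 0) = -4

-4


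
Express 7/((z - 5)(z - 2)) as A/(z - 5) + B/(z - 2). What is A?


Step 1: Multiply both sides by (z - 5) and set z = 5
Step 2: A = 7 / (5 - 2)
Step 3: A = 7 / 3
Step 4: A = 7/3

7/3


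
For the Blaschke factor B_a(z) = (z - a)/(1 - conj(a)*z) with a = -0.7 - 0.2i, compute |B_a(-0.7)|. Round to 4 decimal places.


Step 1: Numerator z0 - a = -0.7 - (-0.7 - 0.2i) = 0 + 0.2i
Step 2: Denominator 1 - conj(a)*z0 = 1 - (-0.7 + 0.2i)*(-0.7) = 0.51 + 0.14i
Step 3: |z0 - a|^2 = 0^2 + 0.2^2 = 0.04; |1 - conj(a)*z0|^2 = 0.51^2 + 0.14^2 = 0.2797
Step 4: |B_a(-0.7)| = sqrt(0.04 / 0.2797) = sqrt(0.14301)
Step 5: = 0.3782

0.3782
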